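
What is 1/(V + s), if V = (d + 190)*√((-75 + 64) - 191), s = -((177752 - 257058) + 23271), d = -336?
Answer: 56035/3144227057 + 146*I*√202/3144227057 ≈ 1.7822e-5 + 6.5996e-7*I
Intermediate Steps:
s = 56035 (s = -(-79306 + 23271) = -1*(-56035) = 56035)
V = -146*I*√202 (V = (-336 + 190)*√((-75 + 64) - 191) = -146*√(-11 - 191) = -146*I*√202 ≈ -2075.1*I)
1/(V + s) = 1/(-146*I*√202 + 56035) = 1/(56035 - 146*I*√202)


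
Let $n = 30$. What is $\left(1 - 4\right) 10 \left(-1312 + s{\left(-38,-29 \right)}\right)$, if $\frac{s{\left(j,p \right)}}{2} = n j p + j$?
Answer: $-1941960$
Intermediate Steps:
$s{\left(j,p \right)} = 2 j + 60 j p$ ($s{\left(j,p \right)} = 2 \left(30 j p + j\right) = 2 \left(j + 30 j p\right) = 2 j + 60 j p$)
$\left(1 - 4\right) 10 \left(-1312 + s{\left(-38,-29 \right)}\right) = \left(1 - 4\right) 10 \left(-1312 + 2 \left(-38\right) \left(1 + 30 \left(-29\right)\right)\right) = \left(-3\right) 10 \left(-1312 + 2 \left(-38\right) \left(1 - 870\right)\right) = - 30 \left(-1312 + 2 \left(-38\right) \left(-869\right)\right) = - 30 \left(-1312 + 66044\right) = \left(-30\right) 64732 = -1941960$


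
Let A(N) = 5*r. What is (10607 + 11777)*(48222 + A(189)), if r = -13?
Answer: 1077946288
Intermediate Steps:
A(N) = -65 (A(N) = 5*(-13) = -65)
(10607 + 11777)*(48222 + A(189)) = (10607 + 11777)*(48222 - 65) = 22384*48157 = 1077946288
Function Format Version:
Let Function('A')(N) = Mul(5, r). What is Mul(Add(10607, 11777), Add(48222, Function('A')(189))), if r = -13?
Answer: 1077946288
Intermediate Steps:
Function('A')(N) = -65 (Function('A')(N) = Mul(5, -13) = -65)
Mul(Add(10607, 11777), Add(48222, Function('A')(189))) = Mul(Add(10607, 11777), Add(48222, -65)) = Mul(22384, 48157) = 1077946288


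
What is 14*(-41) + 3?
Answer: -571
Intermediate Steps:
14*(-41) + 3 = -574 + 3 = -571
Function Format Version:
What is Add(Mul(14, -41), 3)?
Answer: -571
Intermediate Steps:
Add(Mul(14, -41), 3) = Add(-574, 3) = -571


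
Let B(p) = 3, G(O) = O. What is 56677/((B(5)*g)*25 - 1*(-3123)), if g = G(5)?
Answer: 56677/3498 ≈ 16.203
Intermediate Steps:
g = 5
56677/((B(5)*g)*25 - 1*(-3123)) = 56677/((3*5)*25 - 1*(-3123)) = 56677/(15*25 + 3123) = 56677/(375 + 3123) = 56677/3498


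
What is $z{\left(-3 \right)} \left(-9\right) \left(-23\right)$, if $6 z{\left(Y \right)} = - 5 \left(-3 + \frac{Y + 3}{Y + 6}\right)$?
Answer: $\frac{1035}{2} \approx 517.5$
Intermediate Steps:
$z{\left(Y \right)} = \frac{5}{2} - \frac{5 \left(3 + Y\right)}{6 \left(6 + Y\right)}$ ($z{\left(Y \right)} = \frac{\left(-5\right) \left(-3 + \frac{Y + 3}{Y + 6}\right)}{6} = \frac{\left(-5\right) \left(-3 + \frac{3 + Y}{6 + Y}\right)}{6} = \frac{15 - \frac{5 \left(3 + Y\right)}{6 + Y}}{6} = \frac{5}{2} - \frac{5 \left(3 + Y\right)}{6 \left(6 + Y\right)}$)
$z{\left(-3 \right)} \left(-9\right) \left(-23\right) = \frac{5 \left(15 + 2 \left(-3\right)\right)}{6 \left(6 - 3\right)} \left(-9\right) \left(-23\right) = \frac{5 \left(15 - 6\right)}{6 \cdot 3} \left(-9\right) \left(-23\right) = \frac{5}{6} \cdot \frac{1}{3} \cdot 9 \left(-9\right) \left(-23\right) = \frac{5}{2} \left(-9\right) \left(-23\right) = \left(- \frac{45}{2}\right) \left(-23\right) = \frac{1035}{2}$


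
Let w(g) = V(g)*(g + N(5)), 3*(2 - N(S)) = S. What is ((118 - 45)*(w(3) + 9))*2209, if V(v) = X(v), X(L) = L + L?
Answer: 4676453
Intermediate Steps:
N(S) = 2 - S/3
X(L) = 2*L
V(v) = 2*v
w(g) = 2*g*(⅓ + g) (w(g) = (2*g)*(g + (2 - ⅓*5)) = (2*g)*(g + (2 - 5/3)) = (2*g)*(g + ⅓) = (2*g)*(⅓ + g) = 2*g*(⅓ + g))
((118 - 45)*(w(3) + 9))*2209 = ((118 - 45)*((⅔)*3*(1 + 3*3) + 9))*2209 = (73*((⅔)*3*(1 + 9) + 9))*2209 = (73*((⅔)*3*10 + 9))*2209 = (73*(20 + 9))*2209 = (73*29)*2209 = 2117*2209 = 4676453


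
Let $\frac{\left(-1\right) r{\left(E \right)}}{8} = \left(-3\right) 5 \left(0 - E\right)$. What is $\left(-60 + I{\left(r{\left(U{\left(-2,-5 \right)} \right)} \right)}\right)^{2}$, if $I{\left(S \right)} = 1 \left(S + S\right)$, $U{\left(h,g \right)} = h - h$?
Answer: $3600$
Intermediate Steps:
$U{\left(h,g \right)} = 0$
$r{\left(E \right)} = - 120 E$ ($r{\left(E \right)} = - 8 \left(-3\right) 5 \left(0 - E\right) = - 8 \left(- 15 \left(- E\right)\right) = - 8 \cdot 15 E = - 120 E$)
$I{\left(S \right)} = 2 S$ ($I{\left(S \right)} = 1 \cdot 2 S = 2 S$)
$\left(-60 + I{\left(r{\left(U{\left(-2,-5 \right)} \right)} \right)}\right)^{2} = \left(-60 + 2 \left(\left(-120\right) 0\right)\right)^{2} = \left(-60 + 2 \cdot 0\right)^{2} = \left(-60 + 0\right)^{2} = \left(-60\right)^{2} = 3600$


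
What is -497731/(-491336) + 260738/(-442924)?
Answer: 23086759869/54406126616 ≈ 0.42434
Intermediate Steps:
-497731/(-491336) + 260738/(-442924) = -497731*(-1/491336) + 260738*(-1/442924) = 497731/491336 - 130369/221462 = 23086759869/54406126616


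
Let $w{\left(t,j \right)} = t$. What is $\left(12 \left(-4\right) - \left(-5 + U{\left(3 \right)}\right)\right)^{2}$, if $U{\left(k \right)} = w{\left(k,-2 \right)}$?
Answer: $2116$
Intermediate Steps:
$U{\left(k \right)} = k$
$\left(12 \left(-4\right) - \left(-5 + U{\left(3 \right)}\right)\right)^{2} = \left(12 \left(-4\right) + \left(5 - 3\right)\right)^{2} = \left(-48 + \left(5 - 3\right)\right)^{2} = \left(-48 + 2\right)^{2} = \left(-46\right)^{2} = 2116$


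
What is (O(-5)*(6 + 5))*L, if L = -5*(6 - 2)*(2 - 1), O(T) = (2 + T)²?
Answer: -1980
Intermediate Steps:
L = -20 ≈ -20.000
(O(-5)*(6 + 5))*L = ((2 - 5)²*(6 + 5))*(-20) = ((-3)²*11)*(-20) = (9*11)*(-20) = 99*(-20) = -1980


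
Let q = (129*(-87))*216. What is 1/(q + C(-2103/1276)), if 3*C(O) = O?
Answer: -1276/3093239069 ≈ -4.1251e-7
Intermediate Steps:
C(O) = O/3
q = -2424168 (q = -11223*216 = -2424168)
1/(q + C(-2103/1276)) = 1/(-2424168 + (-2103/1276)/3) = 1/(-2424168 + (-2103*1/1276)/3) = 1/(-2424168 + (⅓)*(-2103/1276)) = 1/(-2424168 - 701/1276) = 1/(-3093239069/1276) = -1276/3093239069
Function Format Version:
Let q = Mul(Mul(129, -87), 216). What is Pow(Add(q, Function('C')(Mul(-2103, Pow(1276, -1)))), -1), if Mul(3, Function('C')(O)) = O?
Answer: Rational(-1276, 3093239069) ≈ -4.1251e-7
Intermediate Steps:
Function('C')(O) = Mul(Rational(1, 3), O)
q = -2424168 (q = Mul(-11223, 216) = -2424168)
Pow(Add(q, Function('C')(Mul(-2103, Pow(1276, -1)))), -1) = Pow(Add(-2424168, Mul(Rational(1, 3), Mul(-2103, Pow(1276, -1)))), -1) = Pow(Add(-2424168, Mul(Rational(1, 3), Mul(-2103, Rational(1, 1276)))), -1) = Pow(Add(-2424168, Mul(Rational(1, 3), Rational(-2103, 1276))), -1) = Pow(Add(-2424168, Rational(-701, 1276)), -1) = Pow(Rational(-3093239069, 1276), -1) = Rational(-1276, 3093239069)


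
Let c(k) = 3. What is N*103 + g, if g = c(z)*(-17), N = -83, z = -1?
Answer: -8600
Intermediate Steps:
g = -51 (g = 3*(-17) = -51)
N*103 + g = -83*103 - 51 = -8549 - 51 = -8600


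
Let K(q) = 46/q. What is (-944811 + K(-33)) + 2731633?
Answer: 58965080/33 ≈ 1.7868e+6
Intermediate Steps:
(-944811 + K(-33)) + 2731633 = (-944811 + 46/(-33)) + 2731633 = (-944811 + 46*(-1/33)) + 2731633 = (-944811 - 46/33) + 2731633 = -31178809/33 + 2731633 = 58965080/33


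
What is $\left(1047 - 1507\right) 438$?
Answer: $-201480$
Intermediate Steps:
$\left(1047 - 1507\right) 438 = \left(-460\right) 438 = -201480$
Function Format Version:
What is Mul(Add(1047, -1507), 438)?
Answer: -201480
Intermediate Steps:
Mul(Add(1047, -1507), 438) = Mul(-460, 438) = -201480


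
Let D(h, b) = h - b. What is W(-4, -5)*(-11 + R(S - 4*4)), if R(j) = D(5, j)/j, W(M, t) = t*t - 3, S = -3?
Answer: -5126/19 ≈ -269.79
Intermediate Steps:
W(M, t) = -3 + t² (W(M, t) = t² - 3 = -3 + t²)
R(j) = (5 - j)/j
W(-4, -5)*(-11 + R(S - 4*4)) = (-3 + (-5)²)*(-11 + (5 - (-3 - 4*4))/(-3 - 4*4)) = (-3 + 25)*(-11 + (5 - (-3 - 16))/(-3 - 16)) = 22*(-11 + (5 - 1*(-19))/(-19)) = 22*(-11 - (5 + 19)/19) = 22*(-11 - 1/19*24) = 22*(-11 - 24/19) = 22*(-233/19) = -5126/19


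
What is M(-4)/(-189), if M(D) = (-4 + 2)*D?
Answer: -8/189 ≈ -0.042328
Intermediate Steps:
M(D) = -2*D
M(-4)/(-189) = (-2*(-4))/(-189) = -1/189*8 = -8/189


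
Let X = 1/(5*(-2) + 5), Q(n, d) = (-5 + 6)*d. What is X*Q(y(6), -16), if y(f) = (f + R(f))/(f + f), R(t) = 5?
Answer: 16/5 ≈ 3.2000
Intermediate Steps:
y(f) = (5 + f)/(2*f) (y(f) = (f + 5)/(f + f) = (5 + f)/((2*f)) = (5 + f)*(1/(2*f)) = (5 + f)/(2*f))
Q(n, d) = d (Q(n, d) = 1*d = d)
X = -1/5 (X = 1/(-10 + 5) = 1/(-5) = -1/5 ≈ -0.20000)
X*Q(y(6), -16) = -1/5*(-16) = 16/5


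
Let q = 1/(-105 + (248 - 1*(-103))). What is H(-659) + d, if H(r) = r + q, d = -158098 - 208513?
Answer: -90348419/246 ≈ -3.6727e+5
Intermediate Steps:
q = 1/246 (q = 1/(-105 + (248 + 103)) = 1/(-105 + 351) = 1/246 ≈ 0.0040650)
d = -366611
H(r) = 1/246 + r (H(r) = r + 1/246 = 1/246 + r)
H(-659) + d = (1/246 - 659) - 366611 = -162113/246 - 366611 = -90348419/246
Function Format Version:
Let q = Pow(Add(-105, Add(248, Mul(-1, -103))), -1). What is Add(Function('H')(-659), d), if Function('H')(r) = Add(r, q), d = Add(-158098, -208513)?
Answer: Rational(-90348419, 246) ≈ -3.6727e+5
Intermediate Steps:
q = Rational(1, 246) (q = Pow(Add(-105, Add(248, 103)), -1) = Pow(Add(-105, 351), -1) = Pow(246, -1) = Rational(1, 246) ≈ 0.0040650)
d = -366611
Function('H')(r) = Add(Rational(1, 246), r) (Function('H')(r) = Add(r, Rational(1, 246)) = Add(Rational(1, 246), r))
Add(Function('H')(-659), d) = Add(Add(Rational(1, 246), -659), -366611) = Add(Rational(-162113, 246), -366611) = Rational(-90348419, 246)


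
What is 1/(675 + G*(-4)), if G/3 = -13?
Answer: 1/831 ≈ 0.0012034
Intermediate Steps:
G = -39 (G = 3*(-13) = -39)
1/(675 + G*(-4)) = 1/(675 - 39*(-4)) = 1/(675 + 156) = 1/831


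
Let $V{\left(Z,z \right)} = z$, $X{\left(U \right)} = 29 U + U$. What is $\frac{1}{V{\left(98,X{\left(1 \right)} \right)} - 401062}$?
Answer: $- \frac{1}{401032} \approx -2.4936 \cdot 10^{-6}$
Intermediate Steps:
$X{\left(U \right)} = 30 U$
$\frac{1}{V{\left(98,X{\left(1 \right)} \right)} - 401062} = \frac{1}{30 \cdot 1 - 401062} = \frac{1}{30 - 401062} = \frac{1}{-401032} = - \frac{1}{401032}$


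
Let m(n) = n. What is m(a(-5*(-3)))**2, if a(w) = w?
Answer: 225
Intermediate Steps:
m(a(-5*(-3)))**2 = (-5*(-3))**2 = 15**2 = 225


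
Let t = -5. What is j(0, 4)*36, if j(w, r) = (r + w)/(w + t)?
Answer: -144/5 ≈ -28.800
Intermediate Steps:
j(w, r) = (r + w)/(-5 + w) (j(w, r) = (r + w)/(w - 5) = (r + w)/(-5 + w))
j(0, 4)*36 = ((4 + 0)/(-5 + 0))*36 = (4/(-5))*36 = -⅕*4*36 = -⅘*36 = -144/5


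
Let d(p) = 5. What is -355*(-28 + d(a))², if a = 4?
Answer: -187795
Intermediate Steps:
-355*(-28 + d(a))² = -355*(-28 + 5)² = -355*(-23)² = -355*529 = -187795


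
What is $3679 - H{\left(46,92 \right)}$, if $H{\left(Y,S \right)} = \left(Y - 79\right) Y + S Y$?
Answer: $965$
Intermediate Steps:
$H{\left(Y,S \right)} = S Y + Y \left(-79 + Y\right)$ ($H{\left(Y,S \right)} = \left(-79 + Y\right) Y + S Y = Y \left(-79 + Y\right) + S Y = S Y + Y \left(-79 + Y\right)$)
$3679 - H{\left(46,92 \right)} = 3679 - 46 \left(-79 + 92 + 46\right) = 3679 - 46 \cdot 59 = 3679 - 2714 = 965$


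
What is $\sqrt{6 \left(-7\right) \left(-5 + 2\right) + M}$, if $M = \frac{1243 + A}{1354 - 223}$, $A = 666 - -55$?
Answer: $\frac{\sqrt{163395570}}{1131} \approx 11.302$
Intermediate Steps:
$A = 721$ ($A = 666 + 55 = 721$)
$M = \frac{1964}{1131}$ ($M = \frac{1243 + 721}{1354 - 223} = \frac{1964}{1131} \approx 1.7365$)
$\sqrt{6 \left(-7\right) \left(-5 + 2\right) + M} = \sqrt{6 \left(-7\right) \left(-5 + 2\right) + \frac{1964}{1131}} = \sqrt{\left(-42\right) \left(-3\right) + \frac{1964}{1131}} = \sqrt{126 + \frac{1964}{1131}} = \sqrt{\frac{144470}{1131}} = \frac{\sqrt{163395570}}{1131}$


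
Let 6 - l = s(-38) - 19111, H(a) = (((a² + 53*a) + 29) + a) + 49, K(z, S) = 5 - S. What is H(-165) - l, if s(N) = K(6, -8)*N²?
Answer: 18048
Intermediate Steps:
s(N) = 13*N² (s(N) = (5 - 1*(-8))*N² = (5 + 8)*N² = 13*N²)
H(a) = 78 + a² + 54*a (H(a) = ((29 + a² + 53*a) + a) + 49 = (29 + a² + 54*a) + 49 = 78 + a² + 54*a)
l = 345 (l = 6 - (13*(-38)² - 19111) = 6 - (13*1444 - 19111) = 6 - (18772 - 19111) = 6 - 1*(-339) = 6 + 339 = 345)
H(-165) - l = (78 + (-165)² + 54*(-165)) - 1*345 = (78 + 27225 - 8910) - 345 = 18393 - 345 = 18048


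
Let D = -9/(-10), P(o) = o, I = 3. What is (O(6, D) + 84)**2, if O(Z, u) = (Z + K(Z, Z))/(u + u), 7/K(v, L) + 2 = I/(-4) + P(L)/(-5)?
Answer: 3769223236/505521 ≈ 7456.1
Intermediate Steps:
D = 9/10 (D = -9*(-1/10) = 9/10 ≈ 0.90000)
K(v, L) = 7/(-11/4 - L/5) (K(v, L) = 7/(-2 + (3/(-4) + L/(-5))) = 7/(-2 + (3*(-1/4) + L*(-1/5))) = 7/(-2 + (-3/4 - L/5)) = 7/(-11/4 - L/5))
O(Z, u) = (Z - 140/(55 + 4*Z))/(2*u) (O(Z, u) = (Z - 140/(55 + 4*Z))/(u + u) = (Z - 140/(55 + 4*Z))/((2*u)) = (Z - 140/(55 + 4*Z))*(1/(2*u)) = (Z - 140/(55 + 4*Z))/(2*u))
(O(6, D) + 84)**2 = ((-140 + 6*(55 + 4*6))/(2*(9/10)*(55 + 4*6)) + 84)**2 = ((1/2)*(10/9)*(-140 + 6*(55 + 24))/(55 + 24) + 84)**2 = ((1/2)*(10/9)*(-140 + 6*79)/79 + 84)**2 = ((1/2)*(10/9)*(1/79)*(-140 + 474) + 84)**2 = ((1/2)*(10/9)*(1/79)*334 + 84)**2 = (1670/711 + 84)**2 = (61394/711)**2 = 3769223236/505521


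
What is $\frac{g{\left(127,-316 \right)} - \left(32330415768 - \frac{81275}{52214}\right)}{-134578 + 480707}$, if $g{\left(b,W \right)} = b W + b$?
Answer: $- \frac{1688102417650147}{18072779606} \approx -93406.0$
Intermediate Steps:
$g{\left(b,W \right)} = b + W b$ ($g{\left(b,W \right)} = W b + b = b + W b$)
$\frac{g{\left(127,-316 \right)} - \left(32330415768 - \frac{81275}{52214}\right)}{-134578 + 480707} = \frac{127 \left(1 - 316\right) - \left(32330415768 - \frac{81275}{52214}\right)}{-134578 + 480707} = \frac{127 \left(-315\right) - \left(- \frac{81275}{52214} + 231128 \frac{1}{\frac{1}{139881}}\right)}{346129} = \left(-40005 + \left(\left(-231128\right) 139881 + \frac{81275}{52214}\right)\right) \frac{1}{346129} = \left(-40005 + \left(-32330415768 + \frac{81275}{52214}\right)\right) \frac{1}{346129} = \left(-40005 - \frac{1688100328829077}{52214}\right) \frac{1}{346129} = \left(- \frac{1688102417650147}{52214}\right) \frac{1}{346129} = - \frac{1688102417650147}{18072779606}$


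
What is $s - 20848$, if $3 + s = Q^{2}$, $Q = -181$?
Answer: $11910$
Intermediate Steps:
$s = 32758$ ($s = -3 + \left(-181\right)^{2} = -3 + 32761 = 32758$)
$s - 20848 = 32758 - 20848 = 11910$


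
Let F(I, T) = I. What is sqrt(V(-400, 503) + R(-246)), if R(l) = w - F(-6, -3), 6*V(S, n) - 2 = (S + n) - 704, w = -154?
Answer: I*sqrt(8922)/6 ≈ 15.743*I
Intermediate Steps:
V(S, n) = -117 + S/6 + n/6 (V(S, n) = 1/3 + ((S + n) - 704)/6 = 1/3 + (-704 + S + n)/6 = 1/3 + (-352/3 + S/6 + n/6) = -117 + S/6 + n/6)
R(l) = -148 (R(l) = -154 - 1*(-6) = -154 + 6 = -148)
sqrt(V(-400, 503) + R(-246)) = sqrt((-117 + (1/6)*(-400) + (1/6)*503) - 148) = sqrt((-117 - 200/3 + 503/6) - 148) = sqrt(-599/6 - 148) = sqrt(-1487/6) = I*sqrt(8922)/6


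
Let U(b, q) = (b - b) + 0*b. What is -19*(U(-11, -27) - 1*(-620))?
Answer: -11780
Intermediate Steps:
U(b, q) = 0 (U(b, q) = 0 + 0 = 0)
-19*(U(-11, -27) - 1*(-620)) = -19*(0 - 1*(-620)) = -19*(0 + 620) = -19*620 = -11780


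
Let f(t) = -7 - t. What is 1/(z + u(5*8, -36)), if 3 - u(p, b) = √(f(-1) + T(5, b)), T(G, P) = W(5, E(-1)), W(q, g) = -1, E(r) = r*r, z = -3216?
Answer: I/(√7 - 3213*I) ≈ -0.00031124 + 2.5629e-7*I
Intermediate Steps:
E(r) = r²
T(G, P) = -1
u(p, b) = 3 - I*√7 (u(p, b) = 3 - √((-7 - 1*(-1)) - 1) = 3 - √((-7 + 1) - 1) = 3 - √(-6 - 1) = 3 - √(-7) = 3 - I*√7)
1/(z + u(5*8, -36)) = 1/(-3216 + (3 - I*√7)) = 1/(-3213 - I*√7)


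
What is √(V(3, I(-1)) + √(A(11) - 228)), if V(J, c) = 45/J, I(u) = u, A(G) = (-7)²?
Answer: √(15 + I*√179) ≈ 4.1893 + 1.5968*I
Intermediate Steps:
A(G) = 49
√(V(3, I(-1)) + √(A(11) - 228)) = √(45/3 + √(49 - 228)) = √(45*(⅓) + √(-179)) = √(15 + I*√179)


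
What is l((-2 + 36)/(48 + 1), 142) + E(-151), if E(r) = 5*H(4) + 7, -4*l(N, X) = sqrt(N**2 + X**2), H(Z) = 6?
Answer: 37 - sqrt(12103730)/98 ≈ 1.4996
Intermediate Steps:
l(N, X) = -sqrt(N**2 + X**2)/4
E(r) = 37 (E(r) = 5*6 + 7 = 30 + 7 = 37)
l((-2 + 36)/(48 + 1), 142) + E(-151) = -sqrt(((-2 + 36)/(48 + 1))**2 + 142**2)/4 + 37 = -sqrt((34/49)**2 + 20164)/4 + 37 = -sqrt(1156/2401 + 20164)/4 + 37 = -sqrt(12103730)/98 + 37 = 37 - sqrt(12103730)/98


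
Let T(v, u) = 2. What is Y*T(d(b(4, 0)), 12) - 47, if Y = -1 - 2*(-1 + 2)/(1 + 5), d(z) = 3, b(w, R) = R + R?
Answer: -149/3 ≈ -49.667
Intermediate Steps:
b(w, R) = 2*R
Y = -4/3 (Y = -1 - 2/6 = -1 - 2*1/6 = -1 - 1/3 = -4/3 ≈ -1.3333)
Y*T(d(b(4, 0)), 12) - 47 = -4/3*2 - 47 = -8/3 - 47 = -149/3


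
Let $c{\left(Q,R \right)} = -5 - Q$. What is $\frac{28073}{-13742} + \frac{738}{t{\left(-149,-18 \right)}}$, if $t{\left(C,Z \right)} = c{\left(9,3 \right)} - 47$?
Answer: $- \frac{11854049}{838262} \approx -14.141$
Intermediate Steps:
$t{\left(C,Z \right)} = -61$ ($t{\left(C,Z \right)} = \left(-5 - 9\right) - 47 = -14 - 47 = -61$)
$\frac{28073}{-13742} + \frac{738}{t{\left(-149,-18 \right)}} = \frac{28073}{-13742} + \frac{738}{-61} = 28073 \left(- \frac{1}{13742}\right) + 738 \left(- \frac{1}{61}\right) = - \frac{28073}{13742} - \frac{738}{61} = - \frac{11854049}{838262}$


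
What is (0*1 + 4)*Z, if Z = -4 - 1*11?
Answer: -60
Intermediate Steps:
Z = -15 (Z = -4 - 11 = -15)
(0*1 + 4)*Z = (0*1 + 4)*(-15) = (0 + 4)*(-15) = 4*(-15) = -60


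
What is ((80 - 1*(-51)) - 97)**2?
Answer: 1156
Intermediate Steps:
((80 - 1*(-51)) - 97)**2 = ((80 + 51) - 97)**2 = (131 - 97)**2 = 34**2 = 1156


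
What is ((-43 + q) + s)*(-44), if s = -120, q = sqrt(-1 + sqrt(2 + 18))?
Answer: 7172 - 44*sqrt(-1 + 2*sqrt(5)) ≈ 7090.0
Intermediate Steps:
q = sqrt(-1 + 2*sqrt(5)) (q = sqrt(-1 + sqrt(20)) = sqrt(-1 + 2*sqrt(5)) ≈ 1.8634)
((-43 + q) + s)*(-44) = ((-43 + sqrt(-1 + 2*sqrt(5))) - 120)*(-44) = (-163 + sqrt(-1 + 2*sqrt(5)))*(-44) = 7172 - 44*sqrt(-1 + 2*sqrt(5))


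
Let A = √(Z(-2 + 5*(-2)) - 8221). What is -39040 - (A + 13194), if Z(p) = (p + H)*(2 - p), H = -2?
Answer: -52234 - I*√8417 ≈ -52234.0 - 91.744*I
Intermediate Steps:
Z(p) = (-2 + p)*(2 - p) (Z(p) = (p - 2)*(2 - p) = (-2 + p)*(2 - p))
A = I*√8417 (A = √((-4 - (-2 + 5*(-2))² + 4*(-2 + 5*(-2))) - 8221) = √((-4 - (-2 - 10)² + 4*(-2 - 10)) - 8221) = √((-4 - 1*(-12)² + 4*(-12)) - 8221) = √((-4 - 1*144 - 48) - 8221) = √((-4 - 144 - 48) - 8221) = √(-196 - 8221) = √(-8417) = I*√8417 ≈ 91.744*I)
-39040 - (A + 13194) = -39040 - (I*√8417 + 13194) = -39040 - (13194 + I*√8417) = -39040 + (-13194 - I*√8417) = -52234 - I*√8417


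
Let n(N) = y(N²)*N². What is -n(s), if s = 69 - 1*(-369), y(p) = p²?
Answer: -7060649661739584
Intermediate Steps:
s = 438 (s = 69 + 369 = 438)
n(N) = N⁶ (n(N) = (N²)²*N² = N⁴*N² = N⁶)
-n(s) = -1*438⁶ = -1*7060649661739584 = -7060649661739584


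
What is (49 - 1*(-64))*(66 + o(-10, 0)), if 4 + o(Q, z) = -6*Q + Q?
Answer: 12656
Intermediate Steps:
o(Q, z) = -4 - 5*Q (o(Q, z) = -4 + (-6*Q + Q) = -4 - 5*Q)
(49 - 1*(-64))*(66 + o(-10, 0)) = (49 - 1*(-64))*(66 + (-4 - 5*(-10))) = (49 + 64)*(66 + (-4 + 50)) = 113*(66 + 46) = 113*112 = 12656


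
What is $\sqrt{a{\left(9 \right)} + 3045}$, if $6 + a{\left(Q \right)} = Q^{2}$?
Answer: $4 \sqrt{195} \approx 55.857$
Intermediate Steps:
$a{\left(Q \right)} = -6 + Q^{2}$
$\sqrt{a{\left(9 \right)} + 3045} = \sqrt{\left(-6 + 9^{2}\right) + 3045} = \sqrt{\left(-6 + 81\right) + 3045} = \sqrt{75 + 3045} = \sqrt{3120} = 4 \sqrt{195}$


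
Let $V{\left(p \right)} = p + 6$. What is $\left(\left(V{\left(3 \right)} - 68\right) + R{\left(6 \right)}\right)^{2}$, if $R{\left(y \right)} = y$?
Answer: $2809$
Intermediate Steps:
$V{\left(p \right)} = 6 + p$
$\left(\left(V{\left(3 \right)} - 68\right) + R{\left(6 \right)}\right)^{2} = \left(\left(\left(6 + 3\right) - 68\right) + 6\right)^{2} = \left(\left(9 - 68\right) + 6\right)^{2} = \left(-59 + 6\right)^{2} = \left(-53\right)^{2} = 2809$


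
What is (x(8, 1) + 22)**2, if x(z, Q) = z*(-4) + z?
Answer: 4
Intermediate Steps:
x(z, Q) = -3*z (x(z, Q) = -4*z + z = -3*z)
(x(8, 1) + 22)**2 = (-3*8 + 22)**2 = (-24 + 22)**2 = (-2)**2 = 4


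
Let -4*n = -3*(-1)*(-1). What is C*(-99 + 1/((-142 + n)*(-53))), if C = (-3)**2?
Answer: -26680959/29945 ≈ -891.00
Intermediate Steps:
C = 9
n = 3/4 (n = -(-3*(-1))*(-1)/4 = -3*(-1)/4 = -1/4*(-3) = 3/4 ≈ 0.75000)
C*(-99 + 1/((-142 + n)*(-53))) = 9*(-99 + 1/((-142 + 3/4)*(-53))) = 9*(-99 - 1/53/(-565/4)) = 9*(-99 - 4/565*(-1/53)) = 9*(-99 + 4/29945) = 9*(-2964551/29945) = -26680959/29945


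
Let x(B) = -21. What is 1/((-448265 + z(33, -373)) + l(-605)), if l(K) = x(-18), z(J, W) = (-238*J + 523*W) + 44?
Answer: -1/651175 ≈ -1.5357e-6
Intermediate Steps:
z(J, W) = 44 - 238*J + 523*W
l(K) = -21
1/((-448265 + z(33, -373)) + l(-605)) = 1/((-448265 + (44 - 238*33 + 523*(-373))) - 21) = 1/((-448265 + (44 - 7854 - 195079)) - 21) = 1/((-448265 - 202889) - 21) = 1/(-651154 - 21) = 1/(-651175) = -1/651175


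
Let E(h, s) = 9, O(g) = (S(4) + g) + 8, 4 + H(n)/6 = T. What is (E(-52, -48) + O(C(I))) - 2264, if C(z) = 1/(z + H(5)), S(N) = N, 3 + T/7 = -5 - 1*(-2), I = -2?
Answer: -623555/278 ≈ -2243.0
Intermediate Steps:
T = -42 (T = -21 + 7*(-5 - 1*(-2)) = -21 + 7*(-5 + 2) = -21 + 7*(-3) = -21 - 21 = -42)
H(n) = -276 (H(n) = -24 + 6*(-42) = -24 - 252 = -276)
C(z) = 1/(-276 + z) (C(z) = 1/(z - 276) = 1/(-276 + z))
O(g) = 12 + g (O(g) = (4 + g) + 8 = 12 + g)
(E(-52, -48) + O(C(I))) - 2264 = (9 + (12 + 1/(-276 - 2))) - 2264 = (9 + (12 + 1/(-278))) - 2264 = (9 + (12 - 1/278)) - 2264 = (9 + 3335/278) - 2264 = 5837/278 - 2264 = -623555/278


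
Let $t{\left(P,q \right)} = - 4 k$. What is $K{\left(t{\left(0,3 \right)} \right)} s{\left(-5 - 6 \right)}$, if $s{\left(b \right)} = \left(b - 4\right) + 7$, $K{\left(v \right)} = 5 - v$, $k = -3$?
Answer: $56$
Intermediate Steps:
$t{\left(P,q \right)} = 12$ ($t{\left(P,q \right)} = \left(-4\right) \left(-3\right) = 12$)
$s{\left(b \right)} = 3 + b$ ($s{\left(b \right)} = \left(-4 + b\right) + 7 = 3 + b$)
$K{\left(t{\left(0,3 \right)} \right)} s{\left(-5 - 6 \right)} = \left(5 - 12\right) \left(3 - 11\right) = - 7 \left(3 - 11\right) = \left(-7\right) \left(-8\right) = 56$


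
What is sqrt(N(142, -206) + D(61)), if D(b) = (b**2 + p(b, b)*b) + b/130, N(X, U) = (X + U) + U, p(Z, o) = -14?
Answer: 3*sqrt(4877470)/130 ≈ 50.965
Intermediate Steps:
N(X, U) = X + 2*U (N(X, U) = (U + X) + U = X + 2*U)
D(b) = b**2 - 1819*b/130 (D(b) = (b**2 - 14*b) + b/130 = b**2 - 1819*b/130)
sqrt(N(142, -206) + D(61)) = sqrt((142 + 2*(-206)) + (1/130)*61*(-1819 + 130*61)) = sqrt((142 - 412) + (1/130)*61*(-1819 + 7930)) = sqrt(-270 + (1/130)*61*6111) = sqrt(-270 + 372771/130) = sqrt(337671/130) = 3*sqrt(4877470)/130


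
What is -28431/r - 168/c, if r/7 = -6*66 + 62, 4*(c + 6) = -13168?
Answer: 47079111/3855362 ≈ 12.211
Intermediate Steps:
c = -3298 (c = -6 + (¼)*(-13168) = -6 - 3292 = -3298)
r = -2338 (r = 7*(-6*66 + 62) = 7*(-396 + 62) = 7*(-334) = -2338)
-28431/r - 168/c = -28431/(-2338) - 168/(-3298) = -28431*(-1/2338) - 168*(-1/3298) = 28431/2338 + 84/1649 = 47079111/3855362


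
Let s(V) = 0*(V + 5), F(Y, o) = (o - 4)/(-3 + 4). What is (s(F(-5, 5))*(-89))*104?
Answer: 0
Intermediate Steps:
F(Y, o) = -4 + o (F(Y, o) = (-4 + o)/1 = (-4 + o)*1 = -4 + o)
s(V) = 0 (s(V) = 0*(5 + V) = 0)
(s(F(-5, 5))*(-89))*104 = (0*(-89))*104 = 0*104 = 0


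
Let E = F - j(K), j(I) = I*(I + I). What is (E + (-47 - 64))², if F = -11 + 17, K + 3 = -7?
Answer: 93025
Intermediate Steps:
K = -10 (K = -3 - 7 = -10)
F = 6
j(I) = 2*I² (j(I) = I*(2*I) = 2*I²)
E = -194 (E = 6 - 2*(-10)² = 6 - 2*100 = 6 - 1*200 = 6 - 200 = -194)
(E + (-47 - 64))² = (-194 + (-47 - 64))² = (-194 - 111)² = (-305)² = 93025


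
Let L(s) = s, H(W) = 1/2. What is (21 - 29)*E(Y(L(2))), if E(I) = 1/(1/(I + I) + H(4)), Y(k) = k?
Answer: -32/3 ≈ -10.667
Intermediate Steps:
H(W) = ½
E(I) = 1/(½ + 1/(2*I)) (E(I) = 1/(1/(I + I) + ½) = 1/(1/(2*I) + ½) = 1/(½ + 1/(2*I)))
(21 - 29)*E(Y(L(2))) = (21 - 29)*(2*2/(1 + 2)) = -16*2/3 = -8*4/3 = -32/3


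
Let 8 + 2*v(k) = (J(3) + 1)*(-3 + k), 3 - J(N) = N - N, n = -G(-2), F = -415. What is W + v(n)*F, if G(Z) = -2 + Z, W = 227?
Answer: 1057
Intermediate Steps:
n = 4 (n = -(-2 - 2) = -1*(-4) = 4)
J(N) = 3 (J(N) = 3 - (N - N) = 3 - 1*0 = 3 + 0 = 3)
v(k) = -10 + 2*k (v(k) = -4 + ((3 + 1)*(-3 + k))/2 = -4 + (4*(-3 + k))/2 = -4 + (-12 + 4*k)/2 = -4 + (-6 + 2*k) = -10 + 2*k)
W + v(n)*F = 227 + (-10 + 2*4)*(-415) = 227 + (-10 + 8)*(-415) = 227 - 2*(-415) = 227 + 830 = 1057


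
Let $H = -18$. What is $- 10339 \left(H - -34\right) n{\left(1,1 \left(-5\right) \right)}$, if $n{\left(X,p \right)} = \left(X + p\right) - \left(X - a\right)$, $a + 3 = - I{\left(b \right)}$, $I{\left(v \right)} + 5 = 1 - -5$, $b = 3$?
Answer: $1488816$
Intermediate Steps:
$I{\left(v \right)} = 1$ ($I{\left(v \right)} = -5 + \left(1 - -5\right) = -5 + \left(1 + 5\right) = -5 + 6 = 1$)
$a = -4$ ($a = -3 - 1 = -4$)
$n{\left(X,p \right)} = -4 + p$ ($n{\left(X,p \right)} = \left(X + p\right) - \left(4 + X\right) = -4 + p$)
$- 10339 \left(H - -34\right) n{\left(1,1 \left(-5\right) \right)} = - 10339 \left(-18 - -34\right) \left(-4 + 1 \left(-5\right)\right) = - 10339 \left(-18 + 34\right) \left(-4 - 5\right) = - 10339 \cdot 16 \left(-9\right) = \left(-10339\right) \left(-144\right) = 1488816$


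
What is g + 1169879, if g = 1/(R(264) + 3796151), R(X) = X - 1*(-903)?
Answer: 4442402584523/3797318 ≈ 1.1699e+6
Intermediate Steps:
R(X) = 903 + X (R(X) = X + 903 = 903 + X)
g = 1/3797318 (g = 1/((903 + 264) + 3796151) = 1/(1167 + 3796151) = 1/3797318 ≈ 2.6334e-7)
g + 1169879 = 1/3797318 + 1169879 = 4442402584523/3797318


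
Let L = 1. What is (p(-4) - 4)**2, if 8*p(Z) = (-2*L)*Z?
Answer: 9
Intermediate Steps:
p(Z) = -Z/4 (p(Z) = ((-2*1)*Z)/8 = (-2*Z)/8 = -Z/4)
(p(-4) - 4)**2 = (-1/4*(-4) - 4)**2 = (1 - 4)**2 = (-3)**2 = 9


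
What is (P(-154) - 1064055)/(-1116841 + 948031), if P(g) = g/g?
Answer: 532027/84405 ≈ 6.3033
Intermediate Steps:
P(g) = 1
(P(-154) - 1064055)/(-1116841 + 948031) = (1 - 1064055)/(-1116841 + 948031) = -1064054/(-168810) = -1064054*(-1/168810) = 532027/84405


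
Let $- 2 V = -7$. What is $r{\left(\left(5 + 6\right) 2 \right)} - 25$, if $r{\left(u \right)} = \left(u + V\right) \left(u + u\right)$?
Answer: $1097$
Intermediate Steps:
$V = \frac{7}{2}$ ($V = \left(- \frac{1}{2}\right) \left(-7\right) = \frac{7}{2} \approx 3.5$)
$r{\left(u \right)} = 2 u \left(\frac{7}{2} + u\right)$ ($r{\left(u \right)} = \left(u + \frac{7}{2}\right) \left(u + u\right) = \left(\frac{7}{2} + u\right) 2 u = 2 u \left(\frac{7}{2} + u\right)$)
$r{\left(\left(5 + 6\right) 2 \right)} - 25 = \left(5 + 6\right) 2 \left(7 + 2 \left(5 + 6\right) 2\right) - 25 = 11 \cdot 2 \left(7 + 2 \cdot 11 \cdot 2\right) - 25 = 22 \left(7 + 2 \cdot 22\right) - 25 = 22 \left(7 + 44\right) - 25 = 22 \cdot 51 - 25 = 1122 - 25 = 1097$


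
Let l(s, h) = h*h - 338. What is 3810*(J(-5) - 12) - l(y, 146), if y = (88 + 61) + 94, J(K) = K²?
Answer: 28552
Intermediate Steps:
y = 243 (y = 149 + 94 = 243)
l(s, h) = -338 + h² (l(s, h) = h² - 338 = -338 + h²)
3810*(J(-5) - 12) - l(y, 146) = 3810*((-5)² - 12) - (-338 + 146²) = 3810*(25 - 12) - (-338 + 21316) = 3810*13 - 1*20978 = 49530 - 20978 = 28552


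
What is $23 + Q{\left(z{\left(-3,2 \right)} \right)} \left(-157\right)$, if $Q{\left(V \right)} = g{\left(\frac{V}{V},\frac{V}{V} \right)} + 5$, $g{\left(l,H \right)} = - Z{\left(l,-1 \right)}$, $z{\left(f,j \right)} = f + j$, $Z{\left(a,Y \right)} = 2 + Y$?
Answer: $-605$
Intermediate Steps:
$g{\left(l,H \right)} = -1$ ($g{\left(l,H \right)} = - (2 - 1) = \left(-1\right) 1 = -1$)
$Q{\left(V \right)} = 4$ ($Q{\left(V \right)} = -1 + 5 = 4$)
$23 + Q{\left(z{\left(-3,2 \right)} \right)} \left(-157\right) = 23 + 4 \left(-157\right) = 23 - 628 = -605$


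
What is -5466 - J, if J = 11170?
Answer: -16636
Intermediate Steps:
-5466 - J = -5466 - 1*11170 = -5466 - 11170 = -16636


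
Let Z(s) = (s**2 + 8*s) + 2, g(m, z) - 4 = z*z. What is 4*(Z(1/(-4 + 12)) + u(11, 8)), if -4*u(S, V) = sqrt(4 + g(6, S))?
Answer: 193/16 - sqrt(129) ≈ 0.70468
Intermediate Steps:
g(m, z) = 4 + z**2 (g(m, z) = 4 + z*z = 4 + z**2)
u(S, V) = -sqrt(8 + S**2)/4 (u(S, V) = -sqrt(4 + (4 + S**2))/4 = -sqrt(8 + S**2)/4)
Z(s) = 2 + s**2 + 8*s
4*(Z(1/(-4 + 12)) + u(11, 8)) = 4*((2 + (1/(-4 + 12))**2 + 8/(-4 + 12)) - sqrt(8 + 11**2)/4) = 4*((2 + (1/8)**2 + 8/8) - sqrt(8 + 121)/4) = 4*((2 + (1/8)**2 + 8*(1/8)) - sqrt(129)/4) = 4*((2 + 1/64 + 1) - sqrt(129)/4) = 4*(193/64 - sqrt(129)/4) = 193/16 - sqrt(129)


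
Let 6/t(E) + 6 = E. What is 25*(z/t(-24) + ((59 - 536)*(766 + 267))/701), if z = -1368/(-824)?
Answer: -1283791950/72203 ≈ -17780.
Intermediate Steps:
z = 171/103 (z = -1368*(-1/824) = 171/103 ≈ 1.6602)
t(E) = 6/(-6 + E)
25*(z/t(-24) + ((59 - 536)*(766 + 267))/701) = 25*(171/(103*((6/(-6 - 24)))) + ((59 - 536)*(766 + 267))/701) = 25*(171/(103*((6/(-30)))) - 477*1033*(1/701)) = 25*(171/(103*((6*(-1/30)))) - 492741*1/701) = 25*(171/(103*(-⅕)) - 492741/701) = 25*((171/103)*(-5) - 492741/701) = 25*(-855/103 - 492741/701) = 25*(-51351678/72203) = -1283791950/72203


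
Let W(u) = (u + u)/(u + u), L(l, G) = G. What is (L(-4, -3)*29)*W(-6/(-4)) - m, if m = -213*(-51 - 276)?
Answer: -69738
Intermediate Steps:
W(u) = 1 (W(u) = (2*u)/((2*u)) = (2*u)*(1/(2*u)) = 1)
m = 69651 (m = -213*(-327) = 69651)
(L(-4, -3)*29)*W(-6/(-4)) - m = -3*29*1 - 1*69651 = -87*1 - 69651 = -87 - 69651 = -69738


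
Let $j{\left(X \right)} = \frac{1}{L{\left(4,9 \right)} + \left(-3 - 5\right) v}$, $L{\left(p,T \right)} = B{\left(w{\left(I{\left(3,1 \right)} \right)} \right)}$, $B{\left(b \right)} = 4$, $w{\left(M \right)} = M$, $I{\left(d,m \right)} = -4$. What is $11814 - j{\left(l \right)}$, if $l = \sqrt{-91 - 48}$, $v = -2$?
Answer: $\frac{236279}{20} \approx 11814.0$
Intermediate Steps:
$L{\left(p,T \right)} = 4$
$l = i \sqrt{139}$ ($l = \sqrt{-139} = i \sqrt{139} \approx 11.79 i$)
$j{\left(X \right)} = \frac{1}{20}$ ($j{\left(X \right)} = \frac{1}{4 + \left(-3 - 5\right) \left(-2\right)} = \frac{1}{4 - -16} = \frac{1}{4 + 16} = \frac{1}{20}$)
$11814 - j{\left(l \right)} = 11814 - \frac{1}{20} = \frac{236279}{20}$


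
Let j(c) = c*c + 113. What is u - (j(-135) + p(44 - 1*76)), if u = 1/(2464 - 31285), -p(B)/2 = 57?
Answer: -525233905/28821 ≈ -18224.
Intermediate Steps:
j(c) = 113 + c**2 (j(c) = c**2 + 113 = 113 + c**2)
p(B) = -114 (p(B) = -2*57 = -114)
u = -1/28821 (u = 1/(-28821) = -1/28821 ≈ -3.4697e-5)
u - (j(-135) + p(44 - 1*76)) = -1/28821 - ((113 + (-135)**2) - 114) = -1/28821 - ((113 + 18225) - 114) = -1/28821 - (18338 - 114) = -1/28821 - 1*18224 = -1/28821 - 18224 = -525233905/28821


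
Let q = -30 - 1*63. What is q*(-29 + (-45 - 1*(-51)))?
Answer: 2139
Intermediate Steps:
q = -93 (q = -30 - 63 = -93)
q*(-29 + (-45 - 1*(-51))) = -93*(-29 + (-45 - 1*(-51))) = -93*(-29 + (-45 + 51)) = -93*(-29 + 6) = -93*(-23) = 2139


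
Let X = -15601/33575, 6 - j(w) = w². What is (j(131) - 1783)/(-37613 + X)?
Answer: 317921675/631436038 ≈ 0.50349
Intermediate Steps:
j(w) = 6 - w²
X = -15601/33575 (X = -15601*1/33575 = -15601/33575 ≈ -0.46466)
(j(131) - 1783)/(-37613 + X) = ((6 - 1*131²) - 1783)/(-37613 - 15601/33575) = ((6 - 1*17161) - 1783)/(-1262872076/33575) = ((6 - 17161) - 1783)*(-33575/1262872076) = (-17155 - 1783)*(-33575/1262872076) = -18938*(-33575/1262872076) = 317921675/631436038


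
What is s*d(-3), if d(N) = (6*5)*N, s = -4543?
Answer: 408870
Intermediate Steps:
d(N) = 30*N
s*d(-3) = -136290*(-3) = -4543*(-90) = 408870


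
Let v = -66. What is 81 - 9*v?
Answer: 675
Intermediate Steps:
81 - 9*v = 81 - 9*(-66) = 81 + 594 = 675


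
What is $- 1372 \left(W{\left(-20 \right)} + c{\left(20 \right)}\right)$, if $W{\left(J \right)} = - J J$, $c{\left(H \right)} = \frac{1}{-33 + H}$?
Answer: $\frac{7135772}{13} \approx 5.4891 \cdot 10^{5}$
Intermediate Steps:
$W{\left(J \right)} = - J^{2}$
$- 1372 \left(W{\left(-20 \right)} + c{\left(20 \right)}\right) = - 1372 \left(- \left(-20\right)^{2} + \frac{1}{-33 + 20}\right) = - 1372 \left(\left(-1\right) 400 + \frac{1}{-13}\right) = - 1372 \left(-400 - \frac{1}{13}\right) = \left(-1372\right) \left(- \frac{5201}{13}\right) = \frac{7135772}{13}$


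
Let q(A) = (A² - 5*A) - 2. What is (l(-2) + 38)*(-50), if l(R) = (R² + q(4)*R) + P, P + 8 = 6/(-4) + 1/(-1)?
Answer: -2175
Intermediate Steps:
q(A) = -2 + A² - 5*A
P = -21/2 (P = -8 + (6/(-4) + 1/(-1)) = -8 + (6*(-¼) + 1*(-1)) = -8 + (-3/2 - 1) = -8 - 5/2 = -21/2 ≈ -10.500)
l(R) = -21/2 + R² - 6*R (l(R) = (R² + (-2 + 4² - 5*4)*R) - 21/2 = (R² + (-2 + 16 - 20)*R) - 21/2 = (R² - 6*R) - 21/2 = -21/2 + R² - 6*R)
(l(-2) + 38)*(-50) = ((-21/2 + (-2)² - 6*(-2)) + 38)*(-50) = ((-21/2 + 4 + 12) + 38)*(-50) = (11/2 + 38)*(-50) = (87/2)*(-50) = -2175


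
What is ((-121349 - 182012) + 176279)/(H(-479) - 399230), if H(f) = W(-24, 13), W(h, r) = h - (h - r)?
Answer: 127082/399217 ≈ 0.31833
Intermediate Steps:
W(h, r) = r (W(h, r) = h + (r - h) = r)
H(f) = 13
((-121349 - 182012) + 176279)/(H(-479) - 399230) = ((-121349 - 182012) + 176279)/(13 - 399230) = (-303361 + 176279)/(-399217) = -127082*(-1/399217) = 127082/399217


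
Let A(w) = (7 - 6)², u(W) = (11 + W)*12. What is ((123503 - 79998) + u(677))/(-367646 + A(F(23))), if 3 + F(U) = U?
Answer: -51761/367645 ≈ -0.14079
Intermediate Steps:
F(U) = -3 + U
u(W) = 132 + 12*W
A(w) = 1 (A(w) = 1² = 1)
((123503 - 79998) + u(677))/(-367646 + A(F(23))) = ((123503 - 79998) + (132 + 12*677))/(-367646 + 1) = (43505 + (132 + 8124))/(-367645) = (43505 + 8256)*(-1/367645) = 51761*(-1/367645) = -51761/367645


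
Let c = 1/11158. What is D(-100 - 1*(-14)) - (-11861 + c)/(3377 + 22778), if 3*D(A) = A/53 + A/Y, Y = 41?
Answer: -1496456972957/1902488597310 ≈ -0.78658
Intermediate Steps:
c = 1/11158 ≈ 8.9622e-5
D(A) = 94*A/6519 (D(A) = (A/53 + A/41)/3 = (94*A/2173)/3 = 94*A/6519)
D(-100 - 1*(-14)) - (-11861 + c)/(3377 + 22778) = 94*(-100 - 1*(-14))/6519 - (-11861 + 1/11158)/(3377 + 22778) = 94*(-100 + 14)/6519 - (-132345037)/(11158*26155) = (94/6519)*(-86) - (-132345037)/(11158*26155) = -8084/6519 - 1*(-132345037/291837490) = -8084/6519 + 132345037/291837490 = -1496456972957/1902488597310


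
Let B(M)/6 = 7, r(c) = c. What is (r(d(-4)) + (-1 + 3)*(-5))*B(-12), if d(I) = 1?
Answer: -378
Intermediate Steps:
B(M) = 42 (B(M) = 6*7 = 42)
(r(d(-4)) + (-1 + 3)*(-5))*B(-12) = (1 + (-1 + 3)*(-5))*42 = (1 + 2*(-5))*42 = (1 - 10)*42 = -9*42 = -378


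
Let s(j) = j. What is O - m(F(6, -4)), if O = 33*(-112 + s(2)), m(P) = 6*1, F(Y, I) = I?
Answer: -3636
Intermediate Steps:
m(P) = 6
O = -3630 (O = 33*(-112 + 2) = 33*(-110) = -3630)
O - m(F(6, -4)) = -3630 - 1*6 = -3630 - 6 = -3636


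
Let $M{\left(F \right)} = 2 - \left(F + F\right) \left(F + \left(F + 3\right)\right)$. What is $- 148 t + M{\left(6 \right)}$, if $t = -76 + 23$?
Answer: $7666$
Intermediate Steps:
$M{\left(F \right)} = 2 - 2 F \left(3 + 2 F\right)$ ($M{\left(F \right)} = 2 - 2 F \left(F + \left(3 + F\right)\right) = 2 - 2 F \left(3 + 2 F\right)$)
$t = -53$
$- 148 t + M{\left(6 \right)} = \left(-148\right) \left(-53\right) - \left(34 + 144\right) = 7844 - 178 = 7666$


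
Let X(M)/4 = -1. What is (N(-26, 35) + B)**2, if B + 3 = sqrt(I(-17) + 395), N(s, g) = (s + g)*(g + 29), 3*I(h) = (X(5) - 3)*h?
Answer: 986291/3 + 764*sqrt(978) ≈ 3.5266e+5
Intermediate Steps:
X(M) = -4 (X(M) = 4*(-1) = -4)
I(h) = -7*h/3 (I(h) = ((-4 - 3)*h)/3 = (-7*h)/3 = -7*h/3)
N(s, g) = (29 + g)*(g + s) (N(s, g) = (g + s)*(29 + g) = (29 + g)*(g + s))
B = -3 + 2*sqrt(978)/3 (B = -3 + sqrt(-7/3*(-17) + 395) = -3 + sqrt(119/3 + 395) = -3 + sqrt(1304/3) = -3 + 2*sqrt(978)/3 ≈ 17.849)
(N(-26, 35) + B)**2 = ((35**2 + 29*35 + 29*(-26) + 35*(-26)) + (-3 + 2*sqrt(978)/3))**2 = ((1225 + 1015 - 754 - 910) + (-3 + 2*sqrt(978)/3))**2 = (576 + (-3 + 2*sqrt(978)/3))**2 = (573 + 2*sqrt(978)/3)**2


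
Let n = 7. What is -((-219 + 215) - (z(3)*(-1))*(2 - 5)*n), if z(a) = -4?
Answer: -80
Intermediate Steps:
-((-219 + 215) - (z(3)*(-1))*(2 - 5)*n) = -((-219 + 215) - (-4*(-1))*(2 - 5)*7) = -(-4 - 4*(-3)*7) = -(-4 - (-12)*7) = -(-4 - 1*(-84)) = -(-4 + 84) = -1*80 = -80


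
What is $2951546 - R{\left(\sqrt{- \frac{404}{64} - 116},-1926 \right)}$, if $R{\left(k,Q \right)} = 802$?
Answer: $2950744$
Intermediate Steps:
$2951546 - R{\left(\sqrt{- \frac{404}{64} - 116},-1926 \right)} = 2951546 - 802 = 2950744$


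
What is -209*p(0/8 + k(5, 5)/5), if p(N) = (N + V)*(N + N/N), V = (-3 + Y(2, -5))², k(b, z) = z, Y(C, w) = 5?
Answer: -2090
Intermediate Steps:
V = 4 (V = (-3 + 5)² = 2² = 4)
p(N) = (1 + N)*(4 + N) (p(N) = (N + 4)*(N + N/N) = (4 + N)*(N + 1) = (4 + N)*(1 + N) = (1 + N)*(4 + N))
-209*p(0/8 + k(5, 5)/5) = -209*(4 + (0/8 + 5/5)² + 5*(0/8 + 5/5)) = -209*(4 + (0*(⅛) + 5*(⅕))² + 5*(0*(⅛) + 5*(⅕))) = -209*(4 + (0 + 1)² + 5*(0 + 1)) = -209*(4 + 1² + 5*1) = -209*(4 + 1 + 5) = -209*10 = -2090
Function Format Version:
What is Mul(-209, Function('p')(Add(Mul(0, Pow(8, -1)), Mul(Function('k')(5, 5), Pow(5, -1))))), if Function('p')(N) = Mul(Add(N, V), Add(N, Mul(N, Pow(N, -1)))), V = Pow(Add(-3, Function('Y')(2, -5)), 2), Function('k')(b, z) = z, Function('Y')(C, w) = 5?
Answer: -2090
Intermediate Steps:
V = 4 (V = Pow(Add(-3, 5), 2) = Pow(2, 2) = 4)
Function('p')(N) = Mul(Add(1, N), Add(4, N)) (Function('p')(N) = Mul(Add(N, 4), Add(N, Mul(N, Pow(N, -1)))) = Mul(Add(4, N), Add(N, 1)) = Mul(Add(4, N), Add(1, N)) = Mul(Add(1, N), Add(4, N)))
Mul(-209, Function('p')(Add(Mul(0, Pow(8, -1)), Mul(Function('k')(5, 5), Pow(5, -1))))) = Mul(-209, Add(4, Pow(Add(Mul(0, Pow(8, -1)), Mul(5, Pow(5, -1))), 2), Mul(5, Add(Mul(0, Pow(8, -1)), Mul(5, Pow(5, -1)))))) = Mul(-209, Add(4, Pow(Add(Mul(0, Rational(1, 8)), Mul(5, Rational(1, 5))), 2), Mul(5, Add(Mul(0, Rational(1, 8)), Mul(5, Rational(1, 5)))))) = Mul(-209, Add(4, Pow(Add(0, 1), 2), Mul(5, Add(0, 1)))) = Mul(-209, Add(4, Pow(1, 2), Mul(5, 1))) = Mul(-209, Add(4, 1, 5)) = Mul(-209, 10) = -2090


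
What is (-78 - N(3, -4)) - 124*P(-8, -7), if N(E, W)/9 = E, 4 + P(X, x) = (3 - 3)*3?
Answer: 391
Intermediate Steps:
P(X, x) = -4 (P(X, x) = -4 + (3 - 3)*3 = -4 + 0*3 = -4 + 0 = -4)
N(E, W) = 9*E
(-78 - N(3, -4)) - 124*P(-8, -7) = (-78 - 9*3) - 124*(-4) = (-78 - 1*27) + 496 = (-78 - 27) + 496 = -105 + 496 = 391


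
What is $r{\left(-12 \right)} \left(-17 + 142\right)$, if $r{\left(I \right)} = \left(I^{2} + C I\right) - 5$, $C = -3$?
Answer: $21875$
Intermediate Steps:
$r{\left(I \right)} = -5 + I^{2} - 3 I$ ($r{\left(I \right)} = \left(I^{2} - 3 I\right) - 5 = -5 + I^{2} - 3 I$)
$r{\left(-12 \right)} \left(-17 + 142\right) = \left(-5 + \left(-12\right)^{2} - -36\right) \left(-17 + 142\right) = \left(-5 + 144 + 36\right) 125 = 175 \cdot 125 = 21875$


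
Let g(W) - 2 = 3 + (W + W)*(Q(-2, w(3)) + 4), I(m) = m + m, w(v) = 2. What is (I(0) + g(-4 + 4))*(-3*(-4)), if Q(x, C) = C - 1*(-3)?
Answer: 60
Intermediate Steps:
Q(x, C) = 3 + C (Q(x, C) = C + 3 = 3 + C)
I(m) = 2*m
g(W) = 5 + 18*W (g(W) = 2 + (3 + (W + W)*((3 + 2) + 4)) = 2 + (3 + (2*W)*(5 + 4)) = 2 + (3 + (2*W)*9) = 2 + (3 + 18*W) = 5 + 18*W)
(I(0) + g(-4 + 4))*(-3*(-4)) = (2*0 + (5 + 18*(-4 + 4)))*(-3*(-4)) = (0 + (5 + 18*0))*12 = (0 + (5 + 0))*12 = (0 + 5)*12 = 5*12 = 60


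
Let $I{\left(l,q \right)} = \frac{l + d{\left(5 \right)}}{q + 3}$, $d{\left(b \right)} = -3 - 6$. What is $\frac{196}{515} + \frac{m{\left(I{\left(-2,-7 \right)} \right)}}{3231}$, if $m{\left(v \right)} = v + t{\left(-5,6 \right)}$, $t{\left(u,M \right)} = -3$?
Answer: $\frac{2532589}{6655860} \approx 0.38051$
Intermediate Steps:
$d{\left(b \right)} = -9$ ($d{\left(b \right)} = -3 - 6 = -9$)
$I{\left(l,q \right)} = \frac{-9 + l}{3 + q}$ ($I{\left(l,q \right)} = \frac{l - 9}{q + 3} = \frac{-9 + l}{3 + q}$)
$m{\left(v \right)} = -3 + v$ ($m{\left(v \right)} = v - 3 = -3 + v$)
$\frac{196}{515} + \frac{m{\left(I{\left(-2,-7 \right)} \right)}}{3231} = \frac{196}{515} + \frac{-3 + \frac{-9 - 2}{3 - 7}}{3231} = 196 \cdot \frac{1}{515} + \left(-3 + \frac{1}{-4} \left(-11\right)\right) \frac{1}{3231} = \frac{196}{515} + \left(-3 - - \frac{11}{4}\right) \frac{1}{3231} = \frac{196}{515} + \left(-3 + \frac{11}{4}\right) \frac{1}{3231} = \frac{196}{515} - \frac{1}{12924} = \frac{2532589}{6655860}$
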